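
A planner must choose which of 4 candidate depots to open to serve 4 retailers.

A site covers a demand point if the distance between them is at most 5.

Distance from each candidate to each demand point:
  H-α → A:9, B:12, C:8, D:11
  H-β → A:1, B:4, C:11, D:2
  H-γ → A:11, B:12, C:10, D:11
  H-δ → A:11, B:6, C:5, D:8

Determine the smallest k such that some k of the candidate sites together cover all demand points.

Coverage sets (demand points within 5 of each site):
  H-α: {}
  H-β: {A, B, D}
  H-γ: {}
  H-δ: {C}
No single site covers all 4 demand points.
But {H-β, H-δ} covers everything, so the minimum is 2.

2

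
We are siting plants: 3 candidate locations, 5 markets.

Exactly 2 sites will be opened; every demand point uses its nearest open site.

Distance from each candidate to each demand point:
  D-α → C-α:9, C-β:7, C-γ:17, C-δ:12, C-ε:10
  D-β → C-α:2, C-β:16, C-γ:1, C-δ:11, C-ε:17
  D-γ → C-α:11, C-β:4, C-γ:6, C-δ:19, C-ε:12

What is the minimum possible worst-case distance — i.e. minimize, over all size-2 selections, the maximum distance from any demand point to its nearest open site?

Open {D-α, D-β}.
  Farthest demand point is C-δ at distance 11 (to D-β); all others are ≤ 11.
With {D-α, D-γ} the worst case is 12.
With {D-β, D-γ} the worst case is 12.
No size-2 selection achieves below 11.

11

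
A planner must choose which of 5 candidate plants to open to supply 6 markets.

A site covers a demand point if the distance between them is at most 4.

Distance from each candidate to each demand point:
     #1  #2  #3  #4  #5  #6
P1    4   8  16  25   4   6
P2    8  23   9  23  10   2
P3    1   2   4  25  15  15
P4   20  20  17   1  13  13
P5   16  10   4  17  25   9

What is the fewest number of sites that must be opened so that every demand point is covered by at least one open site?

Coverage sets (demand points within 4 of each site):
  P1: {#1, #5}
  P2: {#6}
  P3: {#1, #2, #3}
  P4: {#4}
  P5: {#3}
No 3 sites suffice: every size-3 union leaves at least one demand point uncovered.
But {P1, P2, P3, P4} covers everything, so the minimum is 4.

4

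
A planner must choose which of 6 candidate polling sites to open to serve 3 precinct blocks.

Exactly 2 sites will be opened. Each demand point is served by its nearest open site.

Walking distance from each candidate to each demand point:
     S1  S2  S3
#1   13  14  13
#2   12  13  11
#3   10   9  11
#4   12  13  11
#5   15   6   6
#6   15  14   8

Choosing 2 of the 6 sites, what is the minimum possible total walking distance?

Open {#3, #5}.
  S1→#3 10, S2→#5 6, S3→#5 6  ⇒ total 22.
Compare {#2, #5}: total 24.
Compare {#4, #5}: total 24.
No size-2 selection does better; minimum is 22.

22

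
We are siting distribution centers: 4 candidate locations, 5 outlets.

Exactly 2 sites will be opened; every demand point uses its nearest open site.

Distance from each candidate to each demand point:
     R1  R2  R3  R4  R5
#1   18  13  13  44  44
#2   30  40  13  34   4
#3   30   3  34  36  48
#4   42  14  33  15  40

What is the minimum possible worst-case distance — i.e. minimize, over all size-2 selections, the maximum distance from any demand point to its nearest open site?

Open {#2, #4}.
  Farthest demand point is R1 at distance 30 (to #2); all others are ≤ 30.
With {#1, #2} the worst case is 34.
With {#2, #3} the worst case is 34.
No size-2 selection achieves below 30.

30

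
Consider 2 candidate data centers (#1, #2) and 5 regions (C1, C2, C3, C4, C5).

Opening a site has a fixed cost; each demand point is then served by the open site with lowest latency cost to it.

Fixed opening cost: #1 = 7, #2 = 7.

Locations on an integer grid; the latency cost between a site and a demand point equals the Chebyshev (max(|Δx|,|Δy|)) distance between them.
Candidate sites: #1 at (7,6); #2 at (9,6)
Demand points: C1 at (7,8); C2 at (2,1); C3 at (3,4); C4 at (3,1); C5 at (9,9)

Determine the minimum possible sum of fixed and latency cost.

26

Open {#1}: assign each demand point to its cheapest open site.
  C1→#1 2, C2→#1 5, C3→#1 4, C4→#1 5, C5→#1 3
  latency cost 19, fixed 7 → total 26.
Compare {#2}: latency cost 24 + fixed 7 = 31.
Compare {#1, #2}: latency cost 19 + fixed 14 = 33.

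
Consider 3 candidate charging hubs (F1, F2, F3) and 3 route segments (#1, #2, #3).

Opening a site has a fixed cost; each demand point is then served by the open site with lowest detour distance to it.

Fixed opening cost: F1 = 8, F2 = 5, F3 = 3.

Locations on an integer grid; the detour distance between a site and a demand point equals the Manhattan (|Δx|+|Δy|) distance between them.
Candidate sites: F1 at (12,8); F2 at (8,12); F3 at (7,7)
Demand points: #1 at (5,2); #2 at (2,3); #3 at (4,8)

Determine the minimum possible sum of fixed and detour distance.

Open {F3}: assign each demand point to its cheapest open site.
  #1→F3 7, #2→F3 9, #3→F3 4
  detour distance 20, fixed 3 → total 23.
Compare {F2, F3}: detour distance 20 + fixed 8 = 28.
Compare {F1, F3}: detour distance 20 + fixed 11 = 31.
Compare {F1, F2, F3}: detour distance 20 + fixed 16 = 36.
All other subsets cost ≥ 28. Minimum total cost: 23.

23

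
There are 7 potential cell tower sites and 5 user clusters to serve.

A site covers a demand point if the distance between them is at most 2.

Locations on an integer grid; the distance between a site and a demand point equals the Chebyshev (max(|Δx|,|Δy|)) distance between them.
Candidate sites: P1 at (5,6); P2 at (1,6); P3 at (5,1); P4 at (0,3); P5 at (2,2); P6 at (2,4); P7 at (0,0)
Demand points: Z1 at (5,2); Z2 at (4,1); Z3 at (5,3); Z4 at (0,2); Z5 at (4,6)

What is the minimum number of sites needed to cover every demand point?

2

Coverage sets (demand points within 2 of each site):
  P1: {Z5}
  P2: {}
  P3: {Z1, Z2, Z3}
  P4: {Z4}
  P5: {Z2, Z4}
  P6: {Z4, Z5}
  P7: {Z4}
No single site covers all 5 demand points.
But {P3, P6} covers everything, so the minimum is 2.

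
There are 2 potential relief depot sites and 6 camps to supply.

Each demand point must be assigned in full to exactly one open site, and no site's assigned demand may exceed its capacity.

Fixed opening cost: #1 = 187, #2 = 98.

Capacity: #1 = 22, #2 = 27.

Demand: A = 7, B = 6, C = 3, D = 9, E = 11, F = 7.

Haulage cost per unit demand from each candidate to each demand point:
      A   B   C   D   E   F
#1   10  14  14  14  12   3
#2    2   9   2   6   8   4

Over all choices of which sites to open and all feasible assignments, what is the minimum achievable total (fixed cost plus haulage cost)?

Open {#1, #2}; cheapest assignment that respects the capacities:
  #1 (cap 22, load 18): E, F — cost 11×12 + 7×3 = 153
  #2 (cap 27, load 25): A, B, C, D — cost 7×2 + 6×9 + 3×2 + 9×6 = 128
  Shipping 281, fixed 285 → total 566.
  Any other capacity-feasible assignment to {#1, #2} ships for at least 281.
Total demand is 43 and no other set of sites has combined capacity ≥ 43, so {#1, #2} is the only feasible choice of open sites. Minimum: 566.

566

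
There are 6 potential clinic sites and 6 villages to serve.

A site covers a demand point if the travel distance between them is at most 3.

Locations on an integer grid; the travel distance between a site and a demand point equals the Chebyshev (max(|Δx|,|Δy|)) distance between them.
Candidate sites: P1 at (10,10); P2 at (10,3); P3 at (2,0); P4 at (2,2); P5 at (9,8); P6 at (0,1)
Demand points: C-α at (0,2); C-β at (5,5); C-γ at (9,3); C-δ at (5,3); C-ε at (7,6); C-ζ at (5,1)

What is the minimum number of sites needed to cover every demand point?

2

Coverage sets (demand points within 3 of each site):
  P1: {}
  P2: {C-γ, C-ε}
  P3: {C-α, C-δ, C-ζ}
  P4: {C-α, C-β, C-δ, C-ζ}
  P5: {C-ε}
  P6: {C-α}
No single site covers all 6 demand points.
But {P2, P4} covers everything, so the minimum is 2.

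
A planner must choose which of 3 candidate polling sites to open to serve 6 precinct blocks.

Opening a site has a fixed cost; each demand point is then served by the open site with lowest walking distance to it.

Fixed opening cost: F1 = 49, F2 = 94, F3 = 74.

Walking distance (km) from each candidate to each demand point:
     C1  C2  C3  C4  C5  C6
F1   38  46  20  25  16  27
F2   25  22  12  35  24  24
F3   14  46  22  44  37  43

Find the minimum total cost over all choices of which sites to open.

221

Open {F1}: assign each demand point to its cheapest open site.
  C1→F1 38, C2→F1 46, C3→F1 20, C4→F1 25, C5→F1 16, C6→F1 27
  walking distance 172, fixed 49 → total 221.
Compare {F2}: walking distance 142 + fixed 94 = 236.
Compare {F1, F2}: walking distance 124 + fixed 143 = 267.
Compare {F1, F3}: walking distance 148 + fixed 123 = 271.
All other subsets cost ≥ 236. Minimum total cost: 221.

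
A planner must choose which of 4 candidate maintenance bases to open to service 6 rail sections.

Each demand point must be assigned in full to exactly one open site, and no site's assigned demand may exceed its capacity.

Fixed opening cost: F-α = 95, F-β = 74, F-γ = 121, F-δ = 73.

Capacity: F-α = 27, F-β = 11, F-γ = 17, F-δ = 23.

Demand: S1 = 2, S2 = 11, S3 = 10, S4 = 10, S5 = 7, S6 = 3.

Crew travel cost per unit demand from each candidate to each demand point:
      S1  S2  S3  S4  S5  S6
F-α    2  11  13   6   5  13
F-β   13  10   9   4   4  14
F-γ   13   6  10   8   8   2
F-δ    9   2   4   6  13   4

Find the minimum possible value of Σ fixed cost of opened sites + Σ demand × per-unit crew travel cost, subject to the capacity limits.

Open {F-α, F-δ}; cheapest assignment that respects the capacities:
  F-α (cap 27, load 22): S1, S4, S5, S6 — cost 2×2 + 10×6 + 7×5 + 3×13 = 138
  F-δ (cap 23, load 21): S2, S3 — cost 11×2 + 10×4 = 62
  Shipping 200, fixed 168 → total 368.
  Any other capacity-feasible assignment to {F-α, F-δ} ships for at least 200.
Compare {F-α, F-β, F-δ}: its best feasible assignment gives total 422.
Compare {F-β, F-γ, F-δ}: its best feasible assignment gives total 450.
Every other set of open sites that can feasibly serve all demand totals ≥ 422 even under its best assignment. Minimum: 368.

368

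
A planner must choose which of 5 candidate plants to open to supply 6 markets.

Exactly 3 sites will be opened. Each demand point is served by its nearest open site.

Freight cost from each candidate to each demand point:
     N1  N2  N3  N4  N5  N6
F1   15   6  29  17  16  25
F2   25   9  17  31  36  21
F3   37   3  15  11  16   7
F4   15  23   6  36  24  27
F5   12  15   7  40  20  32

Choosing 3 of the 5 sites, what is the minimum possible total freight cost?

55

Open {F3, F4, F5}.
  N1→F5 12, N2→F3 3, N3→F4 6, N4→F3 11, N5→F3 16, N6→F3 7  ⇒ total 55.
Compare {F1, F3, F5}: total 56.
Compare {F2, F3, F5}: total 56.
No size-3 selection does better; minimum is 55.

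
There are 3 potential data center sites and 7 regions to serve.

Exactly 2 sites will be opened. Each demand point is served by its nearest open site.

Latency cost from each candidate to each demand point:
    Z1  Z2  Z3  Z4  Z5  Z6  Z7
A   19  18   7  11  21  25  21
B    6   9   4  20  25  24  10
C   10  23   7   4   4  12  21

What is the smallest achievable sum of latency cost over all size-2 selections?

49

Open {B, C}.
  Z1→B 6, Z2→B 9, Z3→B 4, Z4→C 4, Z5→C 4, Z6→C 12, Z7→B 10  ⇒ total 49.
Compare {A, C}: total 76.
Compare {A, B}: total 85.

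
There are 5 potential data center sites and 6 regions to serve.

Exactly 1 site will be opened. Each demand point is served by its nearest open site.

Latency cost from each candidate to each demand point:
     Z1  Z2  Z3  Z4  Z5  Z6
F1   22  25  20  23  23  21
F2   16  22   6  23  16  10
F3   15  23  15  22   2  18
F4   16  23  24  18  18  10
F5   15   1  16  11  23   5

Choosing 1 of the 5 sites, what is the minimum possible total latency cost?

71

Open {F5}.
  Z1→F5 15, Z2→F5 1, Z3→F5 16, Z4→F5 11, Z5→F5 23, Z6→F5 5  ⇒ total 71.
Compare {F2}: total 93.
Compare {F3}: total 95.
No size-1 selection does better; minimum is 71.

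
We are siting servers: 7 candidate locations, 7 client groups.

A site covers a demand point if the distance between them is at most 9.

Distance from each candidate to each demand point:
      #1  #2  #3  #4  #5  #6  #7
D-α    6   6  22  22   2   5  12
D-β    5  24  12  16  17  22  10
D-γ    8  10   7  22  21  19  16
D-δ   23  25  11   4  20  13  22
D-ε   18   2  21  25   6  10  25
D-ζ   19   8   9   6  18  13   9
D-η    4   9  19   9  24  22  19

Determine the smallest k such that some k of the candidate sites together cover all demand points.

2

Coverage sets (demand points within 9 of each site):
  D-α: {#1, #2, #5, #6}
  D-β: {#1}
  D-γ: {#1, #3}
  D-δ: {#4}
  D-ε: {#2, #5}
  D-ζ: {#2, #3, #4, #7}
  D-η: {#1, #2, #4}
No single site covers all 7 demand points.
But {D-α, D-ζ} covers everything, so the minimum is 2.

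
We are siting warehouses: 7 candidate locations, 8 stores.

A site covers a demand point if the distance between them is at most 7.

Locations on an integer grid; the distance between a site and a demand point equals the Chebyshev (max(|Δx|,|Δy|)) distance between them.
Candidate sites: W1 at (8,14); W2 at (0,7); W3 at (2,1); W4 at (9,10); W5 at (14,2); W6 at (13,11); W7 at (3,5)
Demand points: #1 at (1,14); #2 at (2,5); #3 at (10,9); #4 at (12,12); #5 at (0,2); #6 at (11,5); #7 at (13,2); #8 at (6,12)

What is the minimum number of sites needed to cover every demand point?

Coverage sets (demand points within 7 of each site):
  W1: {#1, #3, #4, #8}
  W2: {#1, #2, #5, #8}
  W3: {#2, #5}
  W4: {#2, #3, #4, #6, #8}
  W5: {#3, #6, #7}
  W6: {#3, #4, #6, #8}
  W7: {#2, #3, #5, #8}
No 2 sites suffice: every size-2 union leaves at least one demand point uncovered.
But {W1, W2, W5} covers everything, so the minimum is 3.

3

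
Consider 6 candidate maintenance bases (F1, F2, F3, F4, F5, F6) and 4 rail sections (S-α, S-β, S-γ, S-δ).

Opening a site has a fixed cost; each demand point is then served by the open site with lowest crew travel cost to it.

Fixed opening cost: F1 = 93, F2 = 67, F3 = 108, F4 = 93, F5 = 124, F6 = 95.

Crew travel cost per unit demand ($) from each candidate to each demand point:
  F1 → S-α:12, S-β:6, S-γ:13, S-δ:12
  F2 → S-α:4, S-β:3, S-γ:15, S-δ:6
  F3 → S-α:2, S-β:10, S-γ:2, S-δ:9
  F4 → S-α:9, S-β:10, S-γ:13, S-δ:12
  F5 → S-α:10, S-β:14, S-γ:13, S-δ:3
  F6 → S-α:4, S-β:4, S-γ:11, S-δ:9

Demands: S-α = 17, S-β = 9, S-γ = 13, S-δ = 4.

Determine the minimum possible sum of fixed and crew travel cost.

Open {F2, F3}: assign each demand point to its cheapest open site.
  S-α→F3 17×2=34, S-β→F2 9×3=27, S-γ→F3 13×2=26, S-δ→F2 4×6=24
  crew travel cost 111, fixed 175 → total 286.
Compare {F3}: crew travel cost 186 + fixed 108 = 294.
Compare {F3, F6}: crew travel cost 132 + fixed 203 = 335.
Compare {F1, F3}: crew travel cost 150 + fixed 201 = 351.
All other subsets cost ≥ 294. Minimum total cost: 286.

286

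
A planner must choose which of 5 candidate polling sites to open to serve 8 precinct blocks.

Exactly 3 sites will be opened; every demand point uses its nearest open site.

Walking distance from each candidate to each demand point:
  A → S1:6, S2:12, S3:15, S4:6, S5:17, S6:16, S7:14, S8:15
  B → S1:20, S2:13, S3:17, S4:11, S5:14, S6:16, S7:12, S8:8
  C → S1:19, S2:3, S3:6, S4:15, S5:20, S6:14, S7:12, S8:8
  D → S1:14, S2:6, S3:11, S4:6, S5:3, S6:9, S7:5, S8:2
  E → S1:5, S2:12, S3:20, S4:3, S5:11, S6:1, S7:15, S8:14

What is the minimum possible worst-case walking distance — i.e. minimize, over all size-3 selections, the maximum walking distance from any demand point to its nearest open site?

Open {C, D, E}.
  Farthest demand point is S3 at walking distance 6 (to C); all others are ≤ 6.
With {A, C, D} the worst case is 9.
With {A, B, D} the worst case is 11.
No size-3 selection achieves below 6.

6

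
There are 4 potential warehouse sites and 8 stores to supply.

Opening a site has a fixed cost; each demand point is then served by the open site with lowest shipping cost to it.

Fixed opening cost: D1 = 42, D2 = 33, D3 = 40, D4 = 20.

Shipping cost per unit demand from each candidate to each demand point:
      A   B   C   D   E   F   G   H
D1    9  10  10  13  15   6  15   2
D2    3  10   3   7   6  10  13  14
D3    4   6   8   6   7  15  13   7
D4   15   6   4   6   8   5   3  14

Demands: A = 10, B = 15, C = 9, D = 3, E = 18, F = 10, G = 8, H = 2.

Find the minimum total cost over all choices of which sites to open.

428

Open {D2, D4}: assign each demand point to its cheapest open site.
  A→D2 10×3=30, B→D4 15×6=90, C→D2 9×3=27, D→D4 3×6=18, E→D2 18×6=108, F→D4 10×5=50, G→D4 8×3=24, H→D2 2×14=28
  shipping cost 375, fixed 53 → total 428.
Compare {D1, D2, D4}: shipping cost 351 + fixed 95 = 446.
Compare {D2, D3, D4}: shipping cost 361 + fixed 93 = 454.
Compare {D3, D4}: shipping cost 398 + fixed 60 = 458.
All other subsets cost ≥ 446. Minimum total cost: 428.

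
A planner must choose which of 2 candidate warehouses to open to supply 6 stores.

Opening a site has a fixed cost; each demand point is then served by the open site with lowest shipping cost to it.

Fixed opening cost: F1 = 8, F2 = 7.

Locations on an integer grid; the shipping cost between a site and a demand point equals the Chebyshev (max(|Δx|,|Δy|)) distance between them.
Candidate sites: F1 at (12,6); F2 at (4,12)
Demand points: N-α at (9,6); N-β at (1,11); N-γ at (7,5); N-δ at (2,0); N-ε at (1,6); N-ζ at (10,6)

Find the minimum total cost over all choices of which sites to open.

Open {F1, F2}: assign each demand point to its cheapest open site.
  N-α→F1 3, N-β→F2 3, N-γ→F1 5, N-δ→F1 10, N-ε→F2 6, N-ζ→F1 2
  shipping cost 29, fixed 15 → total 44.
Compare {F2}: shipping cost 40 + fixed 7 = 47.
Compare {F1}: shipping cost 42 + fixed 8 = 50.

44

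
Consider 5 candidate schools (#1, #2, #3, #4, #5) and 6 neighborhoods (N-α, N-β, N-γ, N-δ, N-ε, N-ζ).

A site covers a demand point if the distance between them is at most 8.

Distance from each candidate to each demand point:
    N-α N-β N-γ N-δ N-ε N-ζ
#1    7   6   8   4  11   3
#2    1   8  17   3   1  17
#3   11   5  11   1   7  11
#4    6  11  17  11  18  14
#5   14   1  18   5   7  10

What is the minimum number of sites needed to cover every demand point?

Coverage sets (demand points within 8 of each site):
  #1: {N-α, N-β, N-γ, N-δ, N-ζ}
  #2: {N-α, N-β, N-δ, N-ε}
  #3: {N-β, N-δ, N-ε}
  #4: {N-α}
  #5: {N-β, N-δ, N-ε}
No single site covers all 6 demand points.
But {#1, #2} covers everything, so the minimum is 2.

2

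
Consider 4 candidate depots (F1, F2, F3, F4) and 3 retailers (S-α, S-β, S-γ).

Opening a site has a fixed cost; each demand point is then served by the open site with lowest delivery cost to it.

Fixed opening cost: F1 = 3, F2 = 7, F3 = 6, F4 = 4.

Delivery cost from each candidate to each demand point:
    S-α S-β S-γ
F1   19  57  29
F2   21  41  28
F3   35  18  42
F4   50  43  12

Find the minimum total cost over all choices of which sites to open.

62

Open {F1, F3, F4}: assign each demand point to its cheapest open site.
  S-α→F1 19, S-β→F3 18, S-γ→F4 12
  delivery cost 49, fixed 13 → total 62.
Compare {F2, F3, F4}: delivery cost 51 + fixed 17 = 68.
Compare {F1, F2, F3, F4}: delivery cost 49 + fixed 20 = 69.
Compare {F1, F3}: delivery cost 66 + fixed 9 = 75.
All other subsets cost ≥ 68. Minimum total cost: 62.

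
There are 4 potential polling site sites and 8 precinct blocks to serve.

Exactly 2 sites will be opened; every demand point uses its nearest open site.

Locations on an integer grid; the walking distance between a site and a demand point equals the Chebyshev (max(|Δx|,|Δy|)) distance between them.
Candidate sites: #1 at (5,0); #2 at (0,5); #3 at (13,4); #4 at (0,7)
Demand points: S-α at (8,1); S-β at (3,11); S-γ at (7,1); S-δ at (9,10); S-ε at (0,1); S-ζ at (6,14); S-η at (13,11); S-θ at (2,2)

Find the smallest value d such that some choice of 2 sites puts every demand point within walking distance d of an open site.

Open {#3, #4}.
  Farthest demand point is S-ζ at walking distance 7 (to #4); all others are ≤ 7.
With {#2, #3} the worst case is 9.
With {#1, #3} the worst case is 10.
No size-2 selection achieves below 7.

7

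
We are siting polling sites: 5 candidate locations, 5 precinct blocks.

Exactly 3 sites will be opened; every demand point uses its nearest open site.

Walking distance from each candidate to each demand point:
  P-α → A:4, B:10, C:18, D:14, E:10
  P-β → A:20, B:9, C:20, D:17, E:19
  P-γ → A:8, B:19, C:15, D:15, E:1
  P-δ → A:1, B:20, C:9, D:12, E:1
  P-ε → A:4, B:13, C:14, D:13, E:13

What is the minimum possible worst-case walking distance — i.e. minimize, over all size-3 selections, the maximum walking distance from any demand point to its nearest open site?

12

Open {P-α, P-β, P-δ}.
  Farthest demand point is D at walking distance 12 (to P-δ); all others are ≤ 12.
With {P-α, P-γ, P-δ} the worst case is 12.
With {P-α, P-δ, P-ε} the worst case is 12.
No size-3 selection achieves below 12.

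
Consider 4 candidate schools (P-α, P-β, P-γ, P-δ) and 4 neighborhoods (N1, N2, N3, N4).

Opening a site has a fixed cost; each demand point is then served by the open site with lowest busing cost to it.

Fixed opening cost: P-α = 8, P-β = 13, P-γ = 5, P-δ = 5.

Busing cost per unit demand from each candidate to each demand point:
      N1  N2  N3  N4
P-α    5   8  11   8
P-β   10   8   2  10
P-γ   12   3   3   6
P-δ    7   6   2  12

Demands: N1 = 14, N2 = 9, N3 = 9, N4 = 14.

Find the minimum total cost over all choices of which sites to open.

Open {P-α, P-γ, P-δ}: assign each demand point to its cheapest open site.
  N1→P-α 14×5=70, N2→P-γ 9×3=27, N3→P-δ 9×2=18, N4→P-γ 14×6=84
  busing cost 199, fixed 18 → total 217.
Compare {P-α, P-γ}: busing cost 208 + fixed 13 = 221.
Compare {P-α, P-β, P-γ}: busing cost 199 + fixed 26 = 225.
Compare {P-α, P-β, P-γ, P-δ}: busing cost 199 + fixed 31 = 230.
All other subsets cost ≥ 221. Minimum total cost: 217.

217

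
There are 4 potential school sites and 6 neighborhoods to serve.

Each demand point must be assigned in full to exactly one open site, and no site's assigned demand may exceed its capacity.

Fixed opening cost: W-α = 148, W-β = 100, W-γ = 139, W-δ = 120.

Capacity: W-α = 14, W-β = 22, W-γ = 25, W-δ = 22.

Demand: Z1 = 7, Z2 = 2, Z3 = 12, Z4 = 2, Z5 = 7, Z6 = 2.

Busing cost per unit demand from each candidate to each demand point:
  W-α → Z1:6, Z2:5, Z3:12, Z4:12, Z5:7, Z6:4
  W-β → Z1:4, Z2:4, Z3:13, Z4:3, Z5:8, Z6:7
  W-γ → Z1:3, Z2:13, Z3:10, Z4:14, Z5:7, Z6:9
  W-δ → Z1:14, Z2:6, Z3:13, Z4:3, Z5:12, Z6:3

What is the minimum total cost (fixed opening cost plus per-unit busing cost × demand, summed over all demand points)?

464

Open {W-β, W-γ}; cheapest assignment that respects the capacities:
  W-β (cap 22, load 13): Z2, Z4, Z5, Z6 — cost 2×4 + 2×3 + 7×8 + 2×7 = 84
  W-γ (cap 25, load 19): Z1, Z3 — cost 7×3 + 12×10 = 141
  Shipping 225, fixed 239 → total 464.
  Any other capacity-feasible assignment to {W-β, W-γ} ships for at least 225.
Compare {W-β, W-δ}: its best feasible assignment gives total 480.
Compare {W-α, W-β}: its best feasible assignment gives total 498.
Every other set of open sites that can feasibly serve all demand totals ≥ 480 even under its best assignment. Minimum: 464.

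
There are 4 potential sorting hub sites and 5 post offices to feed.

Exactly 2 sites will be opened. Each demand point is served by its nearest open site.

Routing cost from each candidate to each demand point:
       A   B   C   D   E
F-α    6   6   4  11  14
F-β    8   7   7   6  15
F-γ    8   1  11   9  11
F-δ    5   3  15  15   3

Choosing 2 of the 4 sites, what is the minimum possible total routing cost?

Open {F-β, F-δ}.
  A→F-δ 5, B→F-δ 3, C→F-β 7, D→F-β 6, E→F-δ 3  ⇒ total 24.
Compare {F-α, F-δ}: total 26.
Compare {F-γ, F-δ}: total 29.
No size-2 selection does better; minimum is 24.

24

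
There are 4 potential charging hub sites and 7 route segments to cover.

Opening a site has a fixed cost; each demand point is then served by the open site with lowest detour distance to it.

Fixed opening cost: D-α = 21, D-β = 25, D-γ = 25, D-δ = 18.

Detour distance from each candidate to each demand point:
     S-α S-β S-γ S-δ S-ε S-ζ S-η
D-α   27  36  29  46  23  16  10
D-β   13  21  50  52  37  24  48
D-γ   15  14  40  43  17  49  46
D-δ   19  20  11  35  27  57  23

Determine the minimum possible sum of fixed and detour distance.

173

Open {D-α, D-δ}: assign each demand point to its cheapest open site.
  S-α→D-δ 19, S-β→D-δ 20, S-γ→D-δ 11, S-δ→D-δ 35, S-ε→D-α 23, S-ζ→D-α 16, S-η→D-α 10
  detour distance 134, fixed 39 → total 173.
Compare {D-α, D-γ, D-δ}: detour distance 118 + fixed 64 = 182.
Compare {D-α, D-γ}: detour distance 144 + fixed 46 = 190.
Compare {D-α, D-β, D-δ}: detour distance 128 + fixed 64 = 192.
All other subsets cost ≥ 182. Minimum total cost: 173.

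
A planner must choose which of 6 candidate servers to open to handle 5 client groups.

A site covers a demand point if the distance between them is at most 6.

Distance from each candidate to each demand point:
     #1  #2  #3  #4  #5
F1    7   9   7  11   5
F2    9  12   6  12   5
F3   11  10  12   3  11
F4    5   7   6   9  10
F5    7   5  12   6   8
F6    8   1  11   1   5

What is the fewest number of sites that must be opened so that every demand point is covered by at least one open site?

Coverage sets (demand points within 6 of each site):
  F1: {#5}
  F2: {#3, #5}
  F3: {#4}
  F4: {#1, #3}
  F5: {#2, #4}
  F6: {#2, #4, #5}
No single site covers all 5 demand points.
But {F4, F6} covers everything, so the minimum is 2.

2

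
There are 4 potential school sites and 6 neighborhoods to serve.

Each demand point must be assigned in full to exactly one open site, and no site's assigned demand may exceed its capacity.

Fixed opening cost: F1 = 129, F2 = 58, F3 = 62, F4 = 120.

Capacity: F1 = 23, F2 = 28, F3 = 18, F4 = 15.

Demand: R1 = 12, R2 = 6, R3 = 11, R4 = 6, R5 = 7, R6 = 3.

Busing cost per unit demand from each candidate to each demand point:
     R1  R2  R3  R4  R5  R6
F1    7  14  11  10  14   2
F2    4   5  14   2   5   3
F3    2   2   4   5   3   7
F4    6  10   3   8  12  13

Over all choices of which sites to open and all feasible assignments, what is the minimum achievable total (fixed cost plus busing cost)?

280

Open {F2, F3}; cheapest assignment that respects the capacities:
  F2 (cap 28, load 28): R1, R4, R5, R6 — cost 12×4 + 6×2 + 7×5 + 3×3 = 104
  F3 (cap 18, load 17): R2, R3 — cost 6×2 + 11×4 = 56
  Shipping 160, fixed 120 → total 280.
  Any other capacity-feasible assignment to {F2, F3} ships for at least 160.
Compare {F2, F3, F4}: its best feasible assignment gives total 365.
Compare {F1, F2, F3}: its best feasible assignment gives total 406.
Every other set of open sites that can feasibly serve all demand totals ≥ 365 even under its best assignment. Minimum: 280.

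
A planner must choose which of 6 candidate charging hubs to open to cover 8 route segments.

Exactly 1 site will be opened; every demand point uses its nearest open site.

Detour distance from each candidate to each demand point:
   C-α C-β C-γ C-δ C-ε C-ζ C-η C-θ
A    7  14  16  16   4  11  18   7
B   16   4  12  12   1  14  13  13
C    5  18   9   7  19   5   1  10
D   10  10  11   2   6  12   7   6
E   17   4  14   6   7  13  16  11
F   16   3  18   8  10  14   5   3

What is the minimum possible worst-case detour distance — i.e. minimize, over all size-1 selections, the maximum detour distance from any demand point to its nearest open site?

12

Open {D}.
  Farthest demand point is C-ζ at detour distance 12 (to D); all others are ≤ 12.
With {B} the worst case is 16.
With {E} the worst case is 17.
No size-1 selection achieves below 12.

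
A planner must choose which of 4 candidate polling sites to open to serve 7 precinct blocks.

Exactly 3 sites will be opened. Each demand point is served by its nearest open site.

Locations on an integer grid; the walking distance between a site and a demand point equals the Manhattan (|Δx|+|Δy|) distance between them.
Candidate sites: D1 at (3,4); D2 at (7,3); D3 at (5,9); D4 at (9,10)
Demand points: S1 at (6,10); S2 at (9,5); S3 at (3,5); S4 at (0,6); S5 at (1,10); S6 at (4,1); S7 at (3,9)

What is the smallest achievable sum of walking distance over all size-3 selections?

Open {D1, D2, D3}.
  S1→D3 2, S2→D2 4, S3→D1 1, S4→D1 5, S5→D3 5, S6→D1 4, S7→D3 2  ⇒ total 23.
Compare {D1, D3, D4}: total 24.
Compare {D1, D2, D4}: total 30.
No size-3 selection does better; minimum is 23.

23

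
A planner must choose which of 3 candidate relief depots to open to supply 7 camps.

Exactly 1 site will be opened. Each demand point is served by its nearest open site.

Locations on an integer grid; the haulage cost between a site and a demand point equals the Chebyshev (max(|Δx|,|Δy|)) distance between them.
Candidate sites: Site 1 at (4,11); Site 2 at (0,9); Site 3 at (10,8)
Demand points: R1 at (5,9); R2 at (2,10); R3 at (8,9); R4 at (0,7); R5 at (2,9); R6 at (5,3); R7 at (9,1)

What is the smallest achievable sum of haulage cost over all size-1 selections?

Open {Site 1}.
  R1→Site 1 2, R2→Site 1 2, R3→Site 1 4, R4→Site 1 4, R5→Site 1 2, R6→Site 1 8, R7→Site 1 10  ⇒ total 32.
Compare {Site 2}: total 34.
Compare {Site 3}: total 45.

32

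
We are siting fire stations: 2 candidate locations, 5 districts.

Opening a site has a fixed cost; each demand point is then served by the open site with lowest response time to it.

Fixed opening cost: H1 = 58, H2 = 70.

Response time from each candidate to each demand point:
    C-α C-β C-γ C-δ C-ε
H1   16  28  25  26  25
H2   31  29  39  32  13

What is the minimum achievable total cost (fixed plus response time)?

Open {H1}: assign each demand point to its cheapest open site.
  C-α→H1 16, C-β→H1 28, C-γ→H1 25, C-δ→H1 26, C-ε→H1 25
  response time 120, fixed 58 → total 178.
Compare {H2}: response time 144 + fixed 70 = 214.
Compare {H1, H2}: response time 108 + fixed 128 = 236.

178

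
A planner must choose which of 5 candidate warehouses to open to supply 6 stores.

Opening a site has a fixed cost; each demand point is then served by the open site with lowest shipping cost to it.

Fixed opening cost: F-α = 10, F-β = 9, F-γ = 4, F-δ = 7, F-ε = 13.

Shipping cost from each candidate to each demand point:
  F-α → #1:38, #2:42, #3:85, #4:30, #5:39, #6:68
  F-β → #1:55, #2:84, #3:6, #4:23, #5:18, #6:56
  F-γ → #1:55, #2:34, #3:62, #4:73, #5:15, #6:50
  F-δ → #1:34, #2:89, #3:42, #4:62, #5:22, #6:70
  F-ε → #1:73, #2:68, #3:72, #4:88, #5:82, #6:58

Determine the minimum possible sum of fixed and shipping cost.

182

Open {F-β, F-γ, F-δ}: assign each demand point to its cheapest open site.
  #1→F-δ 34, #2→F-γ 34, #3→F-β 6, #4→F-β 23, #5→F-γ 15, #6→F-γ 50
  shipping cost 162, fixed 20 → total 182.
Compare {F-α, F-β, F-γ}: shipping cost 166 + fixed 23 = 189.
Compare {F-α, F-β, F-γ, F-δ}: shipping cost 162 + fixed 30 = 192.
Compare {F-β, F-γ, F-δ, F-ε}: shipping cost 162 + fixed 33 = 195.
All other subsets cost ≥ 189. Minimum total cost: 182.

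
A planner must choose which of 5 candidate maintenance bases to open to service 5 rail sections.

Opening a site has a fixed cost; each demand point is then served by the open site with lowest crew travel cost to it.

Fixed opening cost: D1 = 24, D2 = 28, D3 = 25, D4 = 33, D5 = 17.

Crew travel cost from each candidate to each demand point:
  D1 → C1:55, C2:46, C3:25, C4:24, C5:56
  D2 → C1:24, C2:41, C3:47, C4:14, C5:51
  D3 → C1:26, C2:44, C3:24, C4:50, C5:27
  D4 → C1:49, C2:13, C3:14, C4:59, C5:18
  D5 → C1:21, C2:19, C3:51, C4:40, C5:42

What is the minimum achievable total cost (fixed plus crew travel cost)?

Open {D2, D4}: assign each demand point to its cheapest open site.
  C1→D2 24, C2→D4 13, C3→D4 14, C4→D2 14, C5→D4 18
  crew travel cost 83, fixed 61 → total 144.
Compare {D4, D5}: crew travel cost 106 + fixed 50 = 156.
Compare {D2, D4, D5}: crew travel cost 80 + fixed 78 = 158.
Compare {D1, D4, D5}: crew travel cost 90 + fixed 74 = 164.
All other subsets cost ≥ 156. Minimum total cost: 144.

144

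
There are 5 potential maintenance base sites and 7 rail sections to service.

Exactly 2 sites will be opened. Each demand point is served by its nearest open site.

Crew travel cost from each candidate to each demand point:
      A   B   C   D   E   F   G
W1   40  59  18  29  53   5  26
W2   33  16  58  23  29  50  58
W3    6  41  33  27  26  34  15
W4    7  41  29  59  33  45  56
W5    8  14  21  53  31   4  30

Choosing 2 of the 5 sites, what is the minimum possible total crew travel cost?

113

Open {W3, W5}.
  A→W3 6, B→W5 14, C→W5 21, D→W3 27, E→W3 26, F→W5 4, G→W3 15  ⇒ total 113.
Compare {W2, W5}: total 129.
Compare {W1, W5}: total 130.
No size-2 selection does better; minimum is 113.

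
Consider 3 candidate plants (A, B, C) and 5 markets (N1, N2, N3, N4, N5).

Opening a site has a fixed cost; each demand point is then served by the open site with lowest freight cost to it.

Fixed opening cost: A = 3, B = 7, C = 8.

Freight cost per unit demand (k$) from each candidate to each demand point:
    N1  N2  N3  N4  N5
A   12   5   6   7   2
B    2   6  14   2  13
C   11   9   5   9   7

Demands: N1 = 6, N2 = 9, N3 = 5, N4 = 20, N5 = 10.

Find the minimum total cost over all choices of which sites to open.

Open {A, B}: assign each demand point to its cheapest open site.
  N1→B 6×2=12, N2→A 9×5=45, N3→A 5×6=30, N4→B 20×2=40, N5→A 10×2=20
  freight cost 147, fixed 10 → total 157.
Compare {A, B, C}: freight cost 142 + fixed 18 = 160.
Compare {B, C}: freight cost 201 + fixed 15 = 216.
Compare {A, C}: freight cost 296 + fixed 11 = 307.
All other subsets cost ≥ 160. Minimum total cost: 157.

157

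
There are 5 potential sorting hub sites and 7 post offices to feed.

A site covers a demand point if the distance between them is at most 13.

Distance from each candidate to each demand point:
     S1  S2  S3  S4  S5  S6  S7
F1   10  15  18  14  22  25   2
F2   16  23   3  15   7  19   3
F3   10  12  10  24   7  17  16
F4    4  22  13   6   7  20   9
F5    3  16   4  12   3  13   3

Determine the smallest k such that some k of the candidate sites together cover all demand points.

2

Coverage sets (demand points within 13 of each site):
  F1: {S1, S7}
  F2: {S3, S5, S7}
  F3: {S1, S2, S3, S5}
  F4: {S1, S3, S4, S5, S7}
  F5: {S1, S3, S4, S5, S6, S7}
No single site covers all 7 demand points.
But {F3, F5} covers everything, so the minimum is 2.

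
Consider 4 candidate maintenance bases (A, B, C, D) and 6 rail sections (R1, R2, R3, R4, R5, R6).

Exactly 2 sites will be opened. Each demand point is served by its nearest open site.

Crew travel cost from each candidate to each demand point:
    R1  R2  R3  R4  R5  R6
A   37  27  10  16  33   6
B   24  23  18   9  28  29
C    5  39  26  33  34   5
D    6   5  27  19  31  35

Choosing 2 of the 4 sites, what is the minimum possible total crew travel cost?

Open {A, D}.
  R1→D 6, R2→D 5, R3→A 10, R4→A 16, R5→D 31, R6→A 6  ⇒ total 74.
Compare {B, C}: total 88.
Compare {C, D}: total 91.
No size-2 selection does better; minimum is 74.

74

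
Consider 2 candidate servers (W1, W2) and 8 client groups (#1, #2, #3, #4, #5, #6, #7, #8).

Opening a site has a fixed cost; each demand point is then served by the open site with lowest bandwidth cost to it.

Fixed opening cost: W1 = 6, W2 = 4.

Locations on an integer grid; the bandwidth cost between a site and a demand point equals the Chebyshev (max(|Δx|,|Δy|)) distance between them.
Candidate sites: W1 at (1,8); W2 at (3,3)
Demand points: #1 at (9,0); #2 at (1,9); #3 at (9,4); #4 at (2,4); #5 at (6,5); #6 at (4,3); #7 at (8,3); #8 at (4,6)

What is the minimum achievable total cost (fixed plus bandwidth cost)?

Open {W2}: assign each demand point to its cheapest open site.
  #1→W2 6, #2→W2 6, #3→W2 6, #4→W2 1, #5→W2 3, #6→W2 1, #7→W2 5, #8→W2 3
  bandwidth cost 31, fixed 4 → total 35.
Compare {W1, W2}: bandwidth cost 26 + fixed 10 = 36.
Compare {W1}: bandwidth cost 41 + fixed 6 = 47.

35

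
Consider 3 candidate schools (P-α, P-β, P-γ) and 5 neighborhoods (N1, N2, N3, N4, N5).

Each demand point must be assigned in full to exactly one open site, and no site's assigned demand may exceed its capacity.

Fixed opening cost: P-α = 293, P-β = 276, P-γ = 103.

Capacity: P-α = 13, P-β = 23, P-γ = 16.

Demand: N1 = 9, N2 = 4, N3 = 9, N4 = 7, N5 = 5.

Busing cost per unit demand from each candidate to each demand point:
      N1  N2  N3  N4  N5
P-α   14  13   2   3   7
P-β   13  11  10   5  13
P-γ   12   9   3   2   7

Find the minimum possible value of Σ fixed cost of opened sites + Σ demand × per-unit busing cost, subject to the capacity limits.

637

Open {P-β, P-γ}; cheapest assignment that respects the capacities:
  P-β (cap 23, load 20): N1, N2, N4 — cost 9×13 + 4×11 + 7×5 = 196
  P-γ (cap 16, load 14): N3, N5 — cost 9×3 + 5×7 = 62
  Shipping 258, fixed 379 → total 637.
  Any other capacity-feasible assignment to {P-β, P-γ} ships for at least 258.
Compare {P-α, P-β}: its best feasible assignment gives total 856.
Compare {P-α, P-β, P-γ}: its best feasible assignment gives total 892.
Every other set of open sites that can feasibly serve all demand totals ≥ 856 even under its best assignment. Minimum: 637.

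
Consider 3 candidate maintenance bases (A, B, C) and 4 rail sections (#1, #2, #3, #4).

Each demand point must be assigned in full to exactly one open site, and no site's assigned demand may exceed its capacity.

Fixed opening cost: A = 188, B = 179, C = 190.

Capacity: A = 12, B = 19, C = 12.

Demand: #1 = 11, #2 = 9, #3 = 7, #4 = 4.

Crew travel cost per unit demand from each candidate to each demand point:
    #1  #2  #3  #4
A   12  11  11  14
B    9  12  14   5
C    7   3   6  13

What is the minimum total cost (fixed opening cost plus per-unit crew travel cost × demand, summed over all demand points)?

780

Open {A, B, C}; cheapest assignment that respects the capacities:
  A (cap 12, load 7): #3 — cost 7×11 = 77
  B (cap 19, load 15): #1, #4 — cost 11×9 + 4×5 = 119
  C (cap 12, load 9): #2 — cost 9×3 = 27
  Shipping 223, fixed 557 → total 780.
  Any other capacity-feasible assignment to {A, B, C} ships for at least 223.
Total demand is 31; every other set of sites either has combined capacity below 31 or cannot fit the demands without splitting one across sites, so {A, B, C} is the only feasible choice of open sites. Minimum: 780.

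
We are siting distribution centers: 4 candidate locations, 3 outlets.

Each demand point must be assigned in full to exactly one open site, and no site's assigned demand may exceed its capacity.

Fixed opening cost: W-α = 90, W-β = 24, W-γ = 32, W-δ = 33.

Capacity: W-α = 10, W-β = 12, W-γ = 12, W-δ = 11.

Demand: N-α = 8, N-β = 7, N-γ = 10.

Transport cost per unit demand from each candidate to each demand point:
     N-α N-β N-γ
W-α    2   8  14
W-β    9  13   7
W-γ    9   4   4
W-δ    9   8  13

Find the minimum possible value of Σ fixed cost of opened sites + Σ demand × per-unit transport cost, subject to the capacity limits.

257

Open {W-β, W-γ, W-δ}; cheapest assignment that respects the capacities:
  W-β (cap 12, load 8): N-α — cost 8×9 = 72
  W-γ (cap 12, load 10): N-γ — cost 10×4 = 40
  W-δ (cap 11, load 7): N-β — cost 7×8 = 56
  Shipping 168, fixed 89 → total 257.
  Any other capacity-feasible assignment to {W-β, W-γ, W-δ} ships for at least 168.
Compare {W-α, W-β, W-γ}: its best feasible assignment gives total 260.
Compare {W-α, W-γ, W-δ}: its best feasible assignment gives total 267.
Every other set of open sites that can feasibly serve all demand totals ≥ 260 even under its best assignment. Minimum: 257.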